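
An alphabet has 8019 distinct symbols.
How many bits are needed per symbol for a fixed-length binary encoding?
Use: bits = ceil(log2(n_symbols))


log2(8019) = 12.9692
Bracket: 2^12 = 4096 < 8019 <= 2^13 = 8192
So ceil(log2(8019)) = 13

bits = ceil(log2(8019)) = ceil(12.9692) = 13 bits


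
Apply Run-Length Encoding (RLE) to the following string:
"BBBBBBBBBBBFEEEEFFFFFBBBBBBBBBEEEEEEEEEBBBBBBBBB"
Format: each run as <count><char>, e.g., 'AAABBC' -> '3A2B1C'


Scanning runs left to right:
  i=0: run of 'B' x 11 -> '11B'
  i=11: run of 'F' x 1 -> '1F'
  i=12: run of 'E' x 4 -> '4E'
  i=16: run of 'F' x 5 -> '5F'
  i=21: run of 'B' x 9 -> '9B'
  i=30: run of 'E' x 9 -> '9E'
  i=39: run of 'B' x 9 -> '9B'

RLE = 11B1F4E5F9B9E9B


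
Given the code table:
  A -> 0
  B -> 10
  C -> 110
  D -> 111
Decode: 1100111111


Decoding:
110 -> C
0 -> A
111 -> D
111 -> D


Result: CADD


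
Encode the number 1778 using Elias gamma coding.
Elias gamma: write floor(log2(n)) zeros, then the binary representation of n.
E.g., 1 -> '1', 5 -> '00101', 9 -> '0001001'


num_bits = floor(log2(1778)) + 1 = 11
leading_zeros = num_bits - 1 = 10
binary(1778) = 11011110010

Elias gamma(1778) = '0000000000' + '11011110010' = 000000000011011110010 (21 bits)


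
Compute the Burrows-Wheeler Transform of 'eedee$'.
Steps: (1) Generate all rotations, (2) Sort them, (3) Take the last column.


Rotations (sorted):
  0: $eedee -> last char: e
  1: dee$ee -> last char: e
  2: e$eede -> last char: e
  3: edee$e -> last char: e
  4: ee$eed -> last char: d
  5: eedee$ -> last char: $


BWT = eeeed$


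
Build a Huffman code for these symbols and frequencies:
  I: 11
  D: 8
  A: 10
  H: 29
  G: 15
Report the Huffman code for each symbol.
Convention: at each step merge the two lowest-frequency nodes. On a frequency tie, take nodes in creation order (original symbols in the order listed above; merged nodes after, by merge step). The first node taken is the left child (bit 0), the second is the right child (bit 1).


Huffman tree construction:
Step 1: Merge D(8) + A(10) = 18
Step 2: Merge I(11) + G(15) = 26
Step 3: Merge (D+A)(18) + (I+G)(26) = 44
Step 4: Merge H(29) + ((D+A)+(I+G))(44) = 73
Read each symbol's code off the tree from the root (left child = 0, right child = 1).

Codes:
  I: 110 (length 3)
  D: 100 (length 3)
  A: 101 (length 3)
  H: 0 (length 1)
  G: 111 (length 3)
Average code length: 161/73 = 2.2055 bits/symbol


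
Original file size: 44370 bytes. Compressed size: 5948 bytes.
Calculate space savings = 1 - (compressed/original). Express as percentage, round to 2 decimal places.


ratio = compressed/original = 5948/44370 = 0.134055
savings = 1 - ratio = 1 - 0.134055 = 0.865945
as a percentage: 0.865945 * 100 = 86.59%

Space savings = 1 - 5948/44370 = 86.59%


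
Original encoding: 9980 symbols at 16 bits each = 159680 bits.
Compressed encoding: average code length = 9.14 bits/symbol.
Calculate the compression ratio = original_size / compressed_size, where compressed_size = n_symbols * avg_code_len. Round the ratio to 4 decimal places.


original_size = n_symbols * orig_bits = 9980 * 16 = 159680 bits
compressed_size = n_symbols * avg_code_len = 9980 * 9.14 = 91217.2 bits
ratio = original_size / compressed_size = 159680 / 91217.2 = 1.7505

Compression ratio = 1.7505


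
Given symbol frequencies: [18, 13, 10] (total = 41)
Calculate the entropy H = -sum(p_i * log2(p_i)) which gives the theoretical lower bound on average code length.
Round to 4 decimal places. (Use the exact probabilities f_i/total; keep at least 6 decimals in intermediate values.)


Per-symbol terms -p_i * log2(p_i) with p_i = f_i/41:
  p = 18/41 = 0.439024: log2(p) = -1.187627, -p*log2(p) = 0.521397
  p = 13/41 = 0.317073: log2(p) = -1.657112, -p*log2(p) = 0.525426
  p = 10/41 = 0.243902: log2(p) = -2.035624, -p*log2(p) = 0.496494
H = 0.521397 + 0.525426 + 0.496494 = 1.543317

H = 1.5433 bits/symbol


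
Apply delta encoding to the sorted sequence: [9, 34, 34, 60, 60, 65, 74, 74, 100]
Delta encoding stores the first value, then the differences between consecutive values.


First value: 9
Deltas:
  34 - 9 = 25
  34 - 34 = 0
  60 - 34 = 26
  60 - 60 = 0
  65 - 60 = 5
  74 - 65 = 9
  74 - 74 = 0
  100 - 74 = 26


Delta encoded: [9, 25, 0, 26, 0, 5, 9, 0, 26]


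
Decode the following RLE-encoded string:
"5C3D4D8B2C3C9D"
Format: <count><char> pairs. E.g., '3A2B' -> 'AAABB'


Expanding each <count><char> pair:
  5C -> 'CCCCC'
  3D -> 'DDD'
  4D -> 'DDDD'
  8B -> 'BBBBBBBB'
  2C -> 'CC'
  3C -> 'CCC'
  9D -> 'DDDDDDDDD'

Decoded = CCCCCDDDDDDDBBBBBBBBCCCCCDDDDDDDDD


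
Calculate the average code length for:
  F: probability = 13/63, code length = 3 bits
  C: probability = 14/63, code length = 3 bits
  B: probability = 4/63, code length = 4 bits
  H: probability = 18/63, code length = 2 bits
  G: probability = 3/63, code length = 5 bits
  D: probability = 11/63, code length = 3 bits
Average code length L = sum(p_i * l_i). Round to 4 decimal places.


Weighted contributions p_i * l_i:
  F: (13/63) * 3 = 39/63
  C: (14/63) * 3 = 42/63
  B: (4/63) * 4 = 16/63
  H: (18/63) * 2 = 36/63
  G: (3/63) * 5 = 15/63
  D: (11/63) * 3 = 33/63
Sum = (39 + 42 + 16 + 36 + 15 + 33)/63 = 181/63

L = 181/63 = 2.8730 bits/symbol


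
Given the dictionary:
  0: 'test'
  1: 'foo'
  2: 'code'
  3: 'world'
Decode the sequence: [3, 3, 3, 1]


Look up each index in the dictionary:
  3 -> 'world'
  3 -> 'world'
  3 -> 'world'
  1 -> 'foo'

Decoded: "world world world foo"


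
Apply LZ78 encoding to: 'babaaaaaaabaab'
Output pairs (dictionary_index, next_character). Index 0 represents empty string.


LZ78 encoding steps:
Dictionary: {0: ''}
Step 1: w='' (idx 0), next='b' -> output (0, 'b'), add 'b' as idx 1
Step 2: w='' (idx 0), next='a' -> output (0, 'a'), add 'a' as idx 2
Step 3: w='b' (idx 1), next='a' -> output (1, 'a'), add 'ba' as idx 3
Step 4: w='a' (idx 2), next='a' -> output (2, 'a'), add 'aa' as idx 4
Step 5: w='aa' (idx 4), next='a' -> output (4, 'a'), add 'aaa' as idx 5
Step 6: w='a' (idx 2), next='b' -> output (2, 'b'), add 'ab' as idx 6
Step 7: w='aa' (idx 4), next='b' -> output (4, 'b'), add 'aab' as idx 7


Encoded: [(0, 'b'), (0, 'a'), (1, 'a'), (2, 'a'), (4, 'a'), (2, 'b'), (4, 'b')]


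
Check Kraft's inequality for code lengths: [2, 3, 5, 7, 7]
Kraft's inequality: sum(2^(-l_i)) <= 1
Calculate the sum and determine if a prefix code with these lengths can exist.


Sum = 2^(-2) + 2^(-3) + 2^(-5) + 2^(-7) + 2^(-7)
    = 0.25 + 0.125 + 0.03125 + 0.0078125 + 0.0078125
    = 54/128 = 0.421875
Since 0.421875 <= 1, Kraft's inequality IS satisfied.
A prefix code with these lengths CAN exist.

Kraft sum = 0.421875. Satisfied.


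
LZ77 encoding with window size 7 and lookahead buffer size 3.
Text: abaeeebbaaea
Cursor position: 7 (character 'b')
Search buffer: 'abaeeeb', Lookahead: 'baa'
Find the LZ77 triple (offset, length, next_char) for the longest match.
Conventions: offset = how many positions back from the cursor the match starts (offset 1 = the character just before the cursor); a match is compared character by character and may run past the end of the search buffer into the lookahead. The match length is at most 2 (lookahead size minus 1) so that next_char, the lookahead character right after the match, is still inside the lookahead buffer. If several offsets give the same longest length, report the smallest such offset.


Try each offset into the search buffer:
  offset=1 (pos 6, char 'b'): match length 1
  offset=2 (pos 5, char 'e'): match length 0
  offset=3 (pos 4, char 'e'): match length 0
  offset=4 (pos 3, char 'e'): match length 0
  offset=5 (pos 2, char 'a'): match length 0
  offset=6 (pos 1, char 'b'): match length 2
  offset=7 (pos 0, char 'a'): match length 0
Longest match has length 2 at offset 6.
next_char = character at position 7 + 2 = 9 -> 'a'

Best match: offset=6, length=2 (matching 'ba' starting at position 1)
LZ77 triple: (6, 2, 'a')


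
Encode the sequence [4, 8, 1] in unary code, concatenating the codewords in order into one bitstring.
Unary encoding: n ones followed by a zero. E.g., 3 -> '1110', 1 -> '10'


Encode each number as n ones followed by a terminating 0:
  4 -> 11110 (5 bits)
  8 -> 111111110 (9 bits)
  1 -> 10 (2 bits)
Total length = 5 + 9 + 2 = 16 bits.

Unary([4, 8, 1]) = 1111011111111010 (16 bits)


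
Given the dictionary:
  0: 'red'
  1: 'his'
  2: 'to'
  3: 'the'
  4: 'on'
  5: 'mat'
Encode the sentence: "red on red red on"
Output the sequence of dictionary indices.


Look up each word in the dictionary:
  'red' -> 0
  'on' -> 4
  'red' -> 0
  'red' -> 0
  'on' -> 4

Encoded: [0, 4, 0, 0, 4]


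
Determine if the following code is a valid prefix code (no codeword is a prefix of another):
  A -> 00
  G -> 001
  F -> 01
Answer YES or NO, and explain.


Checking each pair (does one codeword prefix another?):
  A='00' vs G='001': prefix -- VIOLATION

NO -- this is NOT a valid prefix code. A (00) is a prefix of G (001).


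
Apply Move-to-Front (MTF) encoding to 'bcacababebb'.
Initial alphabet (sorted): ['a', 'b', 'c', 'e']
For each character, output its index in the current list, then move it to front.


MTF encoding:
'b': index 1 in ['a', 'b', 'c', 'e'] -> ['b', 'a', 'c', 'e']
'c': index 2 in ['b', 'a', 'c', 'e'] -> ['c', 'b', 'a', 'e']
'a': index 2 in ['c', 'b', 'a', 'e'] -> ['a', 'c', 'b', 'e']
'c': index 1 in ['a', 'c', 'b', 'e'] -> ['c', 'a', 'b', 'e']
'a': index 1 in ['c', 'a', 'b', 'e'] -> ['a', 'c', 'b', 'e']
'b': index 2 in ['a', 'c', 'b', 'e'] -> ['b', 'a', 'c', 'e']
'a': index 1 in ['b', 'a', 'c', 'e'] -> ['a', 'b', 'c', 'e']
'b': index 1 in ['a', 'b', 'c', 'e'] -> ['b', 'a', 'c', 'e']
'e': index 3 in ['b', 'a', 'c', 'e'] -> ['e', 'b', 'a', 'c']
'b': index 1 in ['e', 'b', 'a', 'c'] -> ['b', 'e', 'a', 'c']
'b': index 0 in ['b', 'e', 'a', 'c'] -> ['b', 'e', 'a', 'c']


Output: [1, 2, 2, 1, 1, 2, 1, 1, 3, 1, 0]


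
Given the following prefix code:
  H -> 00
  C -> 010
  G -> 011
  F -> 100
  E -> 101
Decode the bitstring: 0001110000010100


Decoding step by step:
Bits 00 -> H
Bits 011 -> G
Bits 100 -> F
Bits 00 -> H
Bits 010 -> C
Bits 100 -> F


Decoded message: HGFHCF


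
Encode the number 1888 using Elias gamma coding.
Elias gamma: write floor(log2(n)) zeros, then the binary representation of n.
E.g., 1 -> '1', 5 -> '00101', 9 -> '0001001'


num_bits = floor(log2(1888)) + 1 = 11
leading_zeros = num_bits - 1 = 10
binary(1888) = 11101100000

Elias gamma(1888) = '0000000000' + '11101100000' = 000000000011101100000 (21 bits)


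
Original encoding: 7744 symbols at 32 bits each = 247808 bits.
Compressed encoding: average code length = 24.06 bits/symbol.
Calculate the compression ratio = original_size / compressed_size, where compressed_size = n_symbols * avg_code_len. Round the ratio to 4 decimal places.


original_size = n_symbols * orig_bits = 7744 * 32 = 247808 bits
compressed_size = n_symbols * avg_code_len = 7744 * 24.06 = 186320.64 bits
ratio = original_size / compressed_size = 247808 / 186320.64 = 1.33

Compression ratio = 1.33


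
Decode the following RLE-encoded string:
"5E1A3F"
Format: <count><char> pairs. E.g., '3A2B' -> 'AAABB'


Expanding each <count><char> pair:
  5E -> 'EEEEE'
  1A -> 'A'
  3F -> 'FFF'

Decoded = EEEEEAFFF


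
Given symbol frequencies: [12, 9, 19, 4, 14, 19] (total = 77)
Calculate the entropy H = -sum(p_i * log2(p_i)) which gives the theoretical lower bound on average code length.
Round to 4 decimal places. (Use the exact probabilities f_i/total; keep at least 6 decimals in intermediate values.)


Per-symbol terms -p_i * log2(p_i) with p_i = f_i/77:
  p = 12/77 = 0.155844: log2(p) = -2.681824, -p*log2(p) = 0.417947
  p = 9/77 = 0.116883: log2(p) = -3.096862, -p*log2(p) = 0.361971
  p = 19/77 = 0.246753: log2(p) = -2.018859, -p*log2(p) = 0.498160
  p = 4/77 = 0.051948: log2(p) = -4.266787, -p*log2(p) = 0.221651
  p = 14/77 = 0.181818: log2(p) = -2.459432, -p*log2(p) = 0.447169
  p = 19/77 = 0.246753: log2(p) = -2.018859, -p*log2(p) = 0.498160
H = 0.417947 + 0.361971 + 0.498160 + 0.221651 + 0.447169 + 0.498160 = 2.445058

H = 2.4451 bits/symbol


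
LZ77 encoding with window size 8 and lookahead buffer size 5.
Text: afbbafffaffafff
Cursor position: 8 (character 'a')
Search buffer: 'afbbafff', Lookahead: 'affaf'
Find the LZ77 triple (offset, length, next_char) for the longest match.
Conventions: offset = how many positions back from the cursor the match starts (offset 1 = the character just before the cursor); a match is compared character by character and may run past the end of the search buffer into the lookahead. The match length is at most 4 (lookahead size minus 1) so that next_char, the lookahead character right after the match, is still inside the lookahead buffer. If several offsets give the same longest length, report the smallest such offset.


Try each offset into the search buffer:
  offset=1 (pos 7, char 'f'): match length 0
  offset=2 (pos 6, char 'f'): match length 0
  offset=3 (pos 5, char 'f'): match length 0
  offset=4 (pos 4, char 'a'): match length 3
  offset=5 (pos 3, char 'b'): match length 0
  offset=6 (pos 2, char 'b'): match length 0
  offset=7 (pos 1, char 'f'): match length 0
  offset=8 (pos 0, char 'a'): match length 2
Longest match has length 3 at offset 4.
next_char = character at position 8 + 3 = 11 -> 'a'

Best match: offset=4, length=3 (matching 'aff' starting at position 4)
LZ77 triple: (4, 3, 'a')


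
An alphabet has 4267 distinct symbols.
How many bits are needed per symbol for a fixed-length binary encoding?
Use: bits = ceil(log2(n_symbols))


log2(4267) = 12.059
Bracket: 2^12 = 4096 < 4267 <= 2^13 = 8192
So ceil(log2(4267)) = 13

bits = ceil(log2(4267)) = ceil(12.059) = 13 bits


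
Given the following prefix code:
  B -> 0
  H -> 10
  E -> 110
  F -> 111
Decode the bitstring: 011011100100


Decoding step by step:
Bits 0 -> B
Bits 110 -> E
Bits 111 -> F
Bits 0 -> B
Bits 0 -> B
Bits 10 -> H
Bits 0 -> B


Decoded message: BEFBBHB


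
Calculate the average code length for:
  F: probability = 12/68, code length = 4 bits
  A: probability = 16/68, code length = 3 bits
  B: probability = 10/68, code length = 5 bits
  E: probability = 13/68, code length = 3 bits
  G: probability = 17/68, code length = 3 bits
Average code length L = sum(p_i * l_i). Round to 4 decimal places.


Weighted contributions p_i * l_i:
  F: (12/68) * 4 = 48/68
  A: (16/68) * 3 = 48/68
  B: (10/68) * 5 = 50/68
  E: (13/68) * 3 = 39/68
  G: (17/68) * 3 = 51/68
Sum = (48 + 48 + 50 + 39 + 51)/68 = 236/68

L = 236/68 = 3.4706 bits/symbol


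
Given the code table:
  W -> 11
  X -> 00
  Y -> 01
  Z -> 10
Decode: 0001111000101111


Decoding:
00 -> X
01 -> Y
11 -> W
10 -> Z
00 -> X
10 -> Z
11 -> W
11 -> W


Result: XYWZXZWW


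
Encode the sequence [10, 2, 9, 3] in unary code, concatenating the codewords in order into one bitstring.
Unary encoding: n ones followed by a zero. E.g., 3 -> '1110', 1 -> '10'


Encode each number as n ones followed by a terminating 0:
  10 -> 11111111110 (11 bits)
  2 -> 110 (3 bits)
  9 -> 1111111110 (10 bits)
  3 -> 1110 (4 bits)
Total length = 11 + 3 + 10 + 4 = 28 bits.

Unary([10, 2, 9, 3]) = 1111111111011011111111101110 (28 bits)


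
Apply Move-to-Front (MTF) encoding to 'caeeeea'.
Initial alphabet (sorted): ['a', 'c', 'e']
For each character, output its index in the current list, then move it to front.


MTF encoding:
'c': index 1 in ['a', 'c', 'e'] -> ['c', 'a', 'e']
'a': index 1 in ['c', 'a', 'e'] -> ['a', 'c', 'e']
'e': index 2 in ['a', 'c', 'e'] -> ['e', 'a', 'c']
'e': index 0 in ['e', 'a', 'c'] -> ['e', 'a', 'c']
'e': index 0 in ['e', 'a', 'c'] -> ['e', 'a', 'c']
'e': index 0 in ['e', 'a', 'c'] -> ['e', 'a', 'c']
'a': index 1 in ['e', 'a', 'c'] -> ['a', 'e', 'c']


Output: [1, 1, 2, 0, 0, 0, 1]


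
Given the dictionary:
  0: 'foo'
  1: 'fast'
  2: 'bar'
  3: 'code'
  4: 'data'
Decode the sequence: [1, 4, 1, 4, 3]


Look up each index in the dictionary:
  1 -> 'fast'
  4 -> 'data'
  1 -> 'fast'
  4 -> 'data'
  3 -> 'code'

Decoded: "fast data fast data code"


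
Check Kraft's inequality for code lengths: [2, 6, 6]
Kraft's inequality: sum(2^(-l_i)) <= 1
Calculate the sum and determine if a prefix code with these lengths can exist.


Sum = 2^(-2) + 2^(-6) + 2^(-6)
    = 0.25 + 0.015625 + 0.015625
    = 18/64 = 0.28125
Since 0.28125 <= 1, Kraft's inequality IS satisfied.
A prefix code with these lengths CAN exist.

Kraft sum = 0.28125. Satisfied.


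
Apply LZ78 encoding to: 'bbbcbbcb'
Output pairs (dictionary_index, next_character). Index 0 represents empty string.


LZ78 encoding steps:
Dictionary: {0: ''}
Step 1: w='' (idx 0), next='b' -> output (0, 'b'), add 'b' as idx 1
Step 2: w='b' (idx 1), next='b' -> output (1, 'b'), add 'bb' as idx 2
Step 3: w='' (idx 0), next='c' -> output (0, 'c'), add 'c' as idx 3
Step 4: w='bb' (idx 2), next='c' -> output (2, 'c'), add 'bbc' as idx 4
Step 5: w='b' (idx 1), end of input -> output (1, '')


Encoded: [(0, 'b'), (1, 'b'), (0, 'c'), (2, 'c'), (1, '')]


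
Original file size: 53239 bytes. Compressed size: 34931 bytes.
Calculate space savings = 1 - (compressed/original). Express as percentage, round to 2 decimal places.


ratio = compressed/original = 34931/53239 = 0.656117
savings = 1 - ratio = 1 - 0.656117 = 0.343883
as a percentage: 0.343883 * 100 = 34.39%

Space savings = 1 - 34931/53239 = 34.39%


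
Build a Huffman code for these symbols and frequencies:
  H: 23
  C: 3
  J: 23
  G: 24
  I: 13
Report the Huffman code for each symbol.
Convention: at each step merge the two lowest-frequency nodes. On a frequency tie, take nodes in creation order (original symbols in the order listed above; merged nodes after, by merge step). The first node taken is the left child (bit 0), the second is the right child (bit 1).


Huffman tree construction:
Step 1: Merge C(3) + I(13) = 16
Step 2: Merge (C+I)(16) + H(23) = 39
Step 3: Merge J(23) + G(24) = 47
Step 4: Merge ((C+I)+H)(39) + (J+G)(47) = 86
Read each symbol's code off the tree from the root (left child = 0, right child = 1).

Codes:
  H: 01 (length 2)
  C: 000 (length 3)
  J: 10 (length 2)
  G: 11 (length 2)
  I: 001 (length 3)
Average code length: 188/86 = 2.1860 bits/symbol


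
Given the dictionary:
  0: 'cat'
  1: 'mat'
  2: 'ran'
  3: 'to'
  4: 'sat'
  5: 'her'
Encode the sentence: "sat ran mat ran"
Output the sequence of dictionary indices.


Look up each word in the dictionary:
  'sat' -> 4
  'ran' -> 2
  'mat' -> 1
  'ran' -> 2

Encoded: [4, 2, 1, 2]


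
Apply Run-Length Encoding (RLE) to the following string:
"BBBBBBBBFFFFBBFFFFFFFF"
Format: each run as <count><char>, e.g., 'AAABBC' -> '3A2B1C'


Scanning runs left to right:
  i=0: run of 'B' x 8 -> '8B'
  i=8: run of 'F' x 4 -> '4F'
  i=12: run of 'B' x 2 -> '2B'
  i=14: run of 'F' x 8 -> '8F'

RLE = 8B4F2B8F


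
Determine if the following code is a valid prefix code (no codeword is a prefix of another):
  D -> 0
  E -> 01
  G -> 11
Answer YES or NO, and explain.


Checking each pair (does one codeword prefix another?):
  D='0' vs E='01': prefix -- VIOLATION

NO -- this is NOT a valid prefix code. D (0) is a prefix of E (01).


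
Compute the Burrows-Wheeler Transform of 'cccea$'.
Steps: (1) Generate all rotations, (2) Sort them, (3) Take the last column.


Rotations (sorted):
  0: $cccea -> last char: a
  1: a$ccce -> last char: e
  2: cccea$ -> last char: $
  3: ccea$c -> last char: c
  4: cea$cc -> last char: c
  5: ea$ccc -> last char: c


BWT = ae$ccc


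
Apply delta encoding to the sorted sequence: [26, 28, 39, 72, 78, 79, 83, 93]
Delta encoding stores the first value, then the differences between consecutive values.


First value: 26
Deltas:
  28 - 26 = 2
  39 - 28 = 11
  72 - 39 = 33
  78 - 72 = 6
  79 - 78 = 1
  83 - 79 = 4
  93 - 83 = 10


Delta encoded: [26, 2, 11, 33, 6, 1, 4, 10]


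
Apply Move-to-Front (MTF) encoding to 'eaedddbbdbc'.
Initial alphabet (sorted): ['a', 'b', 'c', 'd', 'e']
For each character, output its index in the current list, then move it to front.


MTF encoding:
'e': index 4 in ['a', 'b', 'c', 'd', 'e'] -> ['e', 'a', 'b', 'c', 'd']
'a': index 1 in ['e', 'a', 'b', 'c', 'd'] -> ['a', 'e', 'b', 'c', 'd']
'e': index 1 in ['a', 'e', 'b', 'c', 'd'] -> ['e', 'a', 'b', 'c', 'd']
'd': index 4 in ['e', 'a', 'b', 'c', 'd'] -> ['d', 'e', 'a', 'b', 'c']
'd': index 0 in ['d', 'e', 'a', 'b', 'c'] -> ['d', 'e', 'a', 'b', 'c']
'd': index 0 in ['d', 'e', 'a', 'b', 'c'] -> ['d', 'e', 'a', 'b', 'c']
'b': index 3 in ['d', 'e', 'a', 'b', 'c'] -> ['b', 'd', 'e', 'a', 'c']
'b': index 0 in ['b', 'd', 'e', 'a', 'c'] -> ['b', 'd', 'e', 'a', 'c']
'd': index 1 in ['b', 'd', 'e', 'a', 'c'] -> ['d', 'b', 'e', 'a', 'c']
'b': index 1 in ['d', 'b', 'e', 'a', 'c'] -> ['b', 'd', 'e', 'a', 'c']
'c': index 4 in ['b', 'd', 'e', 'a', 'c'] -> ['c', 'b', 'd', 'e', 'a']


Output: [4, 1, 1, 4, 0, 0, 3, 0, 1, 1, 4]


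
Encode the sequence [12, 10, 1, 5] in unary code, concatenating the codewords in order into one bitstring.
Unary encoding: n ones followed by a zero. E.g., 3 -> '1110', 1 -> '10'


Encode each number as n ones followed by a terminating 0:
  12 -> 1111111111110 (13 bits)
  10 -> 11111111110 (11 bits)
  1 -> 10 (2 bits)
  5 -> 111110 (6 bits)
Total length = 13 + 11 + 2 + 6 = 32 bits.

Unary([12, 10, 1, 5]) = 11111111111101111111111010111110 (32 bits)


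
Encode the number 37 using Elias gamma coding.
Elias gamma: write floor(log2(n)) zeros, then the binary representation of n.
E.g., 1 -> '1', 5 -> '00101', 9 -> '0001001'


num_bits = floor(log2(37)) + 1 = 6
leading_zeros = num_bits - 1 = 5
binary(37) = 100101

Elias gamma(37) = '00000' + '100101' = 00000100101 (11 bits)


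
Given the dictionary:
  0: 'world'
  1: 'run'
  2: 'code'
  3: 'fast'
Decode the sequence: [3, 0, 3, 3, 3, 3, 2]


Look up each index in the dictionary:
  3 -> 'fast'
  0 -> 'world'
  3 -> 'fast'
  3 -> 'fast'
  3 -> 'fast'
  3 -> 'fast'
  2 -> 'code'

Decoded: "fast world fast fast fast fast code"


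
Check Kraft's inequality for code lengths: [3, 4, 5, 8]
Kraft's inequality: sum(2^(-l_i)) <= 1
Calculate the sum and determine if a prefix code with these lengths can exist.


Sum = 2^(-3) + 2^(-4) + 2^(-5) + 2^(-8)
    = 0.125 + 0.0625 + 0.03125 + 0.00390625
    = 57/256 = 0.22265625
Since 0.22265625 <= 1, Kraft's inequality IS satisfied.
A prefix code with these lengths CAN exist.

Kraft sum = 0.22265625. Satisfied.


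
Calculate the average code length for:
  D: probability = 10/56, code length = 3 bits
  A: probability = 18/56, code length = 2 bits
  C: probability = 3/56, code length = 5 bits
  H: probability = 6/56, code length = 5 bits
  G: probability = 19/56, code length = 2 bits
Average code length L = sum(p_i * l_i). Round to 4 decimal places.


Weighted contributions p_i * l_i:
  D: (10/56) * 3 = 30/56
  A: (18/56) * 2 = 36/56
  C: (3/56) * 5 = 15/56
  H: (6/56) * 5 = 30/56
  G: (19/56) * 2 = 38/56
Sum = (30 + 36 + 15 + 30 + 38)/56 = 149/56

L = 149/56 = 2.6607 bits/symbol


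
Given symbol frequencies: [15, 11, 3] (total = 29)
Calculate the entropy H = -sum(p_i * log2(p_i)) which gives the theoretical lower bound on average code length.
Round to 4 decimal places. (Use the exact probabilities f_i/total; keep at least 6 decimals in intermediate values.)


Per-symbol terms -p_i * log2(p_i) with p_i = f_i/29:
  p = 15/29 = 0.517241: log2(p) = -0.951090, -p*log2(p) = 0.491943
  p = 11/29 = 0.379310: log2(p) = -1.398549, -p*log2(p) = 0.530484
  p = 3/29 = 0.103448: log2(p) = -3.273018, -p*log2(p) = 0.338588
H = 0.491943 + 0.530484 + 0.338588 = 1.361015

H = 1.361 bits/symbol


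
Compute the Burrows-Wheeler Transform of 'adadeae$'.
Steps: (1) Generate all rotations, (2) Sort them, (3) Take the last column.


Rotations (sorted):
  0: $adadeae -> last char: e
  1: adadeae$ -> last char: $
  2: adeae$ad -> last char: d
  3: ae$adade -> last char: e
  4: dadeae$a -> last char: a
  5: deae$ada -> last char: a
  6: e$adadea -> last char: a
  7: eae$adad -> last char: d


BWT = e$deaaad


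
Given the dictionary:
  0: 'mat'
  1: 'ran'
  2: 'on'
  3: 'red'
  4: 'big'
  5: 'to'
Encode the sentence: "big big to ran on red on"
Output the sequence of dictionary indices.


Look up each word in the dictionary:
  'big' -> 4
  'big' -> 4
  'to' -> 5
  'ran' -> 1
  'on' -> 2
  'red' -> 3
  'on' -> 2

Encoded: [4, 4, 5, 1, 2, 3, 2]


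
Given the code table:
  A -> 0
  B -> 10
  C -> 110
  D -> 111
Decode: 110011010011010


Decoding:
110 -> C
0 -> A
110 -> C
10 -> B
0 -> A
110 -> C
10 -> B


Result: CACBACB


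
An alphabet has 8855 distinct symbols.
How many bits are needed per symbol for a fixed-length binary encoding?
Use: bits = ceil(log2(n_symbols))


log2(8855) = 13.1123
Bracket: 2^13 = 8192 < 8855 <= 2^14 = 16384
So ceil(log2(8855)) = 14

bits = ceil(log2(8855)) = ceil(13.1123) = 14 bits


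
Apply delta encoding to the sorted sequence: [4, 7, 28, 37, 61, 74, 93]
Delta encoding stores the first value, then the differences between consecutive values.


First value: 4
Deltas:
  7 - 4 = 3
  28 - 7 = 21
  37 - 28 = 9
  61 - 37 = 24
  74 - 61 = 13
  93 - 74 = 19


Delta encoded: [4, 3, 21, 9, 24, 13, 19]


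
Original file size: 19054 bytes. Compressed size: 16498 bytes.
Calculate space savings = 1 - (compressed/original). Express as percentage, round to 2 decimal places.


ratio = compressed/original = 16498/19054 = 0.865855
savings = 1 - ratio = 1 - 0.865855 = 0.134145
as a percentage: 0.134145 * 100 = 13.41%

Space savings = 1 - 16498/19054 = 13.41%


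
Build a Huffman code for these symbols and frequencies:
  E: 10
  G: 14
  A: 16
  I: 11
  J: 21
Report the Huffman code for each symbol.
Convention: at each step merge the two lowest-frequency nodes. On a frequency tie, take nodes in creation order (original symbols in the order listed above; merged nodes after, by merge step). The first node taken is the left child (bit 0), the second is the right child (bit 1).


Huffman tree construction:
Step 1: Merge E(10) + I(11) = 21
Step 2: Merge G(14) + A(16) = 30
Step 3: Merge J(21) + (E+I)(21) = 42
Step 4: Merge (G+A)(30) + (J+(E+I))(42) = 72
Read each symbol's code off the tree from the root (left child = 0, right child = 1).

Codes:
  E: 110 (length 3)
  G: 00 (length 2)
  A: 01 (length 2)
  I: 111 (length 3)
  J: 10 (length 2)
Average code length: 165/72 = 2.2917 bits/symbol


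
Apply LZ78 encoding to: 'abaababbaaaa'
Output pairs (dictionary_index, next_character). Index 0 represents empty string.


LZ78 encoding steps:
Dictionary: {0: ''}
Step 1: w='' (idx 0), next='a' -> output (0, 'a'), add 'a' as idx 1
Step 2: w='' (idx 0), next='b' -> output (0, 'b'), add 'b' as idx 2
Step 3: w='a' (idx 1), next='a' -> output (1, 'a'), add 'aa' as idx 3
Step 4: w='b' (idx 2), next='a' -> output (2, 'a'), add 'ba' as idx 4
Step 5: w='b' (idx 2), next='b' -> output (2, 'b'), add 'bb' as idx 5
Step 6: w='aa' (idx 3), next='a' -> output (3, 'a'), add 'aaa' as idx 6
Step 7: w='a' (idx 1), end of input -> output (1, '')


Encoded: [(0, 'a'), (0, 'b'), (1, 'a'), (2, 'a'), (2, 'b'), (3, 'a'), (1, '')]


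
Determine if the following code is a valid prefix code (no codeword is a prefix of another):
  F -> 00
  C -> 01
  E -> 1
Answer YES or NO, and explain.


Checking each pair (does one codeword prefix another?):
  F='00' vs C='01': no prefix
  F='00' vs E='1': no prefix
  C='01' vs F='00': no prefix
  C='01' vs E='1': no prefix
  E='1' vs F='00': no prefix
  E='1' vs C='01': no prefix
No violation found over all pairs.

YES -- this is a valid prefix code. No codeword is a prefix of any other codeword.


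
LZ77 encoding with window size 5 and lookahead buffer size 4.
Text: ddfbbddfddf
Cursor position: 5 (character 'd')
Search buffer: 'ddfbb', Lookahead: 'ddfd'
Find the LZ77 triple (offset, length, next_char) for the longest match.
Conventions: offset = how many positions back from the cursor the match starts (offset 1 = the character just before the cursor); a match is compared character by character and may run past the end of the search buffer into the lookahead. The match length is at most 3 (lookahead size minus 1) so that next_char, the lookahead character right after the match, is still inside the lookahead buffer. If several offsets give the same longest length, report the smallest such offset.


Try each offset into the search buffer:
  offset=1 (pos 4, char 'b'): match length 0
  offset=2 (pos 3, char 'b'): match length 0
  offset=3 (pos 2, char 'f'): match length 0
  offset=4 (pos 1, char 'd'): match length 1
  offset=5 (pos 0, char 'd'): match length 3
Longest match has length 3 at offset 5.
next_char = character at position 5 + 3 = 8 -> 'd'

Best match: offset=5, length=3 (matching 'ddf' starting at position 0)
LZ77 triple: (5, 3, 'd')


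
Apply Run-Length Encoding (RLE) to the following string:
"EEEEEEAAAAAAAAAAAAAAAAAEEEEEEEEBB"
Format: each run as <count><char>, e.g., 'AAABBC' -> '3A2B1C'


Scanning runs left to right:
  i=0: run of 'E' x 6 -> '6E'
  i=6: run of 'A' x 17 -> '17A'
  i=23: run of 'E' x 8 -> '8E'
  i=31: run of 'B' x 2 -> '2B'

RLE = 6E17A8E2B


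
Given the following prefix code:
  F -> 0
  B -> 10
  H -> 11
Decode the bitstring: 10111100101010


Decoding step by step:
Bits 10 -> B
Bits 11 -> H
Bits 11 -> H
Bits 0 -> F
Bits 0 -> F
Bits 10 -> B
Bits 10 -> B
Bits 10 -> B


Decoded message: BHHFFBBB


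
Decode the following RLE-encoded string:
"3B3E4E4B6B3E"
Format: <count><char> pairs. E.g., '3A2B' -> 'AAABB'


Expanding each <count><char> pair:
  3B -> 'BBB'
  3E -> 'EEE'
  4E -> 'EEEE'
  4B -> 'BBBB'
  6B -> 'BBBBBB'
  3E -> 'EEE'

Decoded = BBBEEEEEEEBBBBBBBBBBEEE


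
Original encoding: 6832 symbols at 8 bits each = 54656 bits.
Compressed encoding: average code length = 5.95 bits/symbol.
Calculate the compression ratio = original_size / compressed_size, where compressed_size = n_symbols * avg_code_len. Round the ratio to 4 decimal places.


original_size = n_symbols * orig_bits = 6832 * 8 = 54656 bits
compressed_size = n_symbols * avg_code_len = 6832 * 5.95 = 40650.4 bits
ratio = original_size / compressed_size = 54656 / 40650.4 = 1.3445

Compression ratio = 1.3445


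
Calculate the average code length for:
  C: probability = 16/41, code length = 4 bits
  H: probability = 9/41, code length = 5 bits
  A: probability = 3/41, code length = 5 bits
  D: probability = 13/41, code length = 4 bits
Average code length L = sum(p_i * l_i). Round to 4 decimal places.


Weighted contributions p_i * l_i:
  C: (16/41) * 4 = 64/41
  H: (9/41) * 5 = 45/41
  A: (3/41) * 5 = 15/41
  D: (13/41) * 4 = 52/41
Sum = (64 + 45 + 15 + 52)/41 = 176/41

L = 176/41 = 4.2927 bits/symbol


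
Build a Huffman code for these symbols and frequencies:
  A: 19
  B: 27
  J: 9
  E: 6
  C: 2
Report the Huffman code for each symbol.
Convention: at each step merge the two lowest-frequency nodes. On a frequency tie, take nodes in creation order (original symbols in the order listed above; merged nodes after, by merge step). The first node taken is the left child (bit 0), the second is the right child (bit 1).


Huffman tree construction:
Step 1: Merge C(2) + E(6) = 8
Step 2: Merge (C+E)(8) + J(9) = 17
Step 3: Merge ((C+E)+J)(17) + A(19) = 36
Step 4: Merge B(27) + (((C+E)+J)+A)(36) = 63
Read each symbol's code off the tree from the root (left child = 0, right child = 1).

Codes:
  A: 11 (length 2)
  B: 0 (length 1)
  J: 101 (length 3)
  E: 1001 (length 4)
  C: 1000 (length 4)
Average code length: 124/63 = 1.9683 bits/symbol


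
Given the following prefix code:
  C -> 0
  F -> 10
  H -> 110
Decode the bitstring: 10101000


Decoding step by step:
Bits 10 -> F
Bits 10 -> F
Bits 10 -> F
Bits 0 -> C
Bits 0 -> C


Decoded message: FFFCC


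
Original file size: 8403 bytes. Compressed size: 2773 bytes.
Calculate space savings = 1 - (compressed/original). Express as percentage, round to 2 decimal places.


ratio = compressed/original = 2773/8403 = 0.330001
savings = 1 - ratio = 1 - 0.330001 = 0.669999
as a percentage: 0.669999 * 100 = 67.0%

Space savings = 1 - 2773/8403 = 67.0%


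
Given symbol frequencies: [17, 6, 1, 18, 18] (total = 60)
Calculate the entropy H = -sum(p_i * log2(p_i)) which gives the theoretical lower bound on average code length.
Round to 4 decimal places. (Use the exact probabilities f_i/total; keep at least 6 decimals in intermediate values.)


Per-symbol terms -p_i * log2(p_i) with p_i = f_i/60:
  p = 17/60 = 0.283333: log2(p) = -1.819428, -p*log2(p) = 0.515505
  p = 6/60 = 0.100000: log2(p) = -3.321928, -p*log2(p) = 0.332193
  p = 1/60 = 0.016667: log2(p) = -5.906891, -p*log2(p) = 0.098448
  p = 18/60 = 0.300000: log2(p) = -1.736966, -p*log2(p) = 0.521090
  p = 18/60 = 0.300000: log2(p) = -1.736966, -p*log2(p) = 0.521090
H = 0.515505 + 0.332193 + 0.098448 + 0.521090 + 0.521090 = 1.988326

H = 1.9883 bits/symbol


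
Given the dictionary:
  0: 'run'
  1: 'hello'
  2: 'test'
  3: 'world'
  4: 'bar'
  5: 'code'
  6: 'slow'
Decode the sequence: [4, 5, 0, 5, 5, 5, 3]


Look up each index in the dictionary:
  4 -> 'bar'
  5 -> 'code'
  0 -> 'run'
  5 -> 'code'
  5 -> 'code'
  5 -> 'code'
  3 -> 'world'

Decoded: "bar code run code code code world"


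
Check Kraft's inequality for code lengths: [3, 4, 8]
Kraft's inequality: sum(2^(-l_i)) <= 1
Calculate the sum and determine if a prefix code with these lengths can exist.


Sum = 2^(-3) + 2^(-4) + 2^(-8)
    = 0.125 + 0.0625 + 0.00390625
    = 49/256 = 0.19140625
Since 0.19140625 <= 1, Kraft's inequality IS satisfied.
A prefix code with these lengths CAN exist.

Kraft sum = 0.19140625. Satisfied.


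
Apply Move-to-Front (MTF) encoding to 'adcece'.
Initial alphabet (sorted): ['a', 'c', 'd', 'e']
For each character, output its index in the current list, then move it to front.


MTF encoding:
'a': index 0 in ['a', 'c', 'd', 'e'] -> ['a', 'c', 'd', 'e']
'd': index 2 in ['a', 'c', 'd', 'e'] -> ['d', 'a', 'c', 'e']
'c': index 2 in ['d', 'a', 'c', 'e'] -> ['c', 'd', 'a', 'e']
'e': index 3 in ['c', 'd', 'a', 'e'] -> ['e', 'c', 'd', 'a']
'c': index 1 in ['e', 'c', 'd', 'a'] -> ['c', 'e', 'd', 'a']
'e': index 1 in ['c', 'e', 'd', 'a'] -> ['e', 'c', 'd', 'a']


Output: [0, 2, 2, 3, 1, 1]


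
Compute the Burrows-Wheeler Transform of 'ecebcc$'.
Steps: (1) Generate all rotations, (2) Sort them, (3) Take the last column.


Rotations (sorted):
  0: $ecebcc -> last char: c
  1: bcc$ece -> last char: e
  2: c$ecebc -> last char: c
  3: cc$eceb -> last char: b
  4: cebcc$e -> last char: e
  5: ebcc$ec -> last char: c
  6: ecebcc$ -> last char: $


BWT = cecbec$


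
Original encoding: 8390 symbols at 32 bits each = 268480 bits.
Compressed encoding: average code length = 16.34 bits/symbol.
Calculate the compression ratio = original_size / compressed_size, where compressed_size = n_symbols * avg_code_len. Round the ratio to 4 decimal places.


original_size = n_symbols * orig_bits = 8390 * 32 = 268480 bits
compressed_size = n_symbols * avg_code_len = 8390 * 16.34 = 137092.6 bits
ratio = original_size / compressed_size = 268480 / 137092.6 = 1.9584

Compression ratio = 1.9584


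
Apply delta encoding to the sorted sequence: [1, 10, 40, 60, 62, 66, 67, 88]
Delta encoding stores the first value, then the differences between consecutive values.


First value: 1
Deltas:
  10 - 1 = 9
  40 - 10 = 30
  60 - 40 = 20
  62 - 60 = 2
  66 - 62 = 4
  67 - 66 = 1
  88 - 67 = 21


Delta encoded: [1, 9, 30, 20, 2, 4, 1, 21]


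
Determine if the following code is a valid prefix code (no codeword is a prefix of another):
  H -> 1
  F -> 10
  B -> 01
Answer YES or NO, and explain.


Checking each pair (does one codeword prefix another?):
  H='1' vs F='10': prefix -- VIOLATION

NO -- this is NOT a valid prefix code. H (1) is a prefix of F (10).


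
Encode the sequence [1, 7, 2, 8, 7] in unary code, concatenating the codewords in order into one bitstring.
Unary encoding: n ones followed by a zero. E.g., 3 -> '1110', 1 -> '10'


Encode each number as n ones followed by a terminating 0:
  1 -> 10 (2 bits)
  7 -> 11111110 (8 bits)
  2 -> 110 (3 bits)
  8 -> 111111110 (9 bits)
  7 -> 11111110 (8 bits)
Total length = 2 + 8 + 3 + 9 + 8 = 30 bits.

Unary([1, 7, 2, 8, 7]) = 101111111011011111111011111110 (30 bits)


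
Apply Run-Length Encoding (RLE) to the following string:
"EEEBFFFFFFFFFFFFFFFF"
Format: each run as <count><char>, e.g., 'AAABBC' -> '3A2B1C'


Scanning runs left to right:
  i=0: run of 'E' x 3 -> '3E'
  i=3: run of 'B' x 1 -> '1B'
  i=4: run of 'F' x 16 -> '16F'

RLE = 3E1B16F


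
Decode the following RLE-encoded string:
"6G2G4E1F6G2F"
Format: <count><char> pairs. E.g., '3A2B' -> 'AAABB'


Expanding each <count><char> pair:
  6G -> 'GGGGGG'
  2G -> 'GG'
  4E -> 'EEEE'
  1F -> 'F'
  6G -> 'GGGGGG'
  2F -> 'FF'

Decoded = GGGGGGGGEEEEFGGGGGGFF


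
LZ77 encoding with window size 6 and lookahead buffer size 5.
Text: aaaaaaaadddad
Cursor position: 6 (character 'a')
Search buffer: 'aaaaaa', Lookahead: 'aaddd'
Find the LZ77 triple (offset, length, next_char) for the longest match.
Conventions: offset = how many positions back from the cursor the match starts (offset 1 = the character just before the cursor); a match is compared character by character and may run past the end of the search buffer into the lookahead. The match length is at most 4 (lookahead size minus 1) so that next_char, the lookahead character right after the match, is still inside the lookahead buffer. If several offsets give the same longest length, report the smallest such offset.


Try each offset into the search buffer:
  offset=1 (pos 5, char 'a'): match length 2
  offset=2 (pos 4, char 'a'): match length 2
  offset=3 (pos 3, char 'a'): match length 2
  offset=4 (pos 2, char 'a'): match length 2
  offset=5 (pos 1, char 'a'): match length 2
  offset=6 (pos 0, char 'a'): match length 2
Longest match has length 2, found at offsets 1, 2, 3, 4, 5, 6; take the smallest, offset 1.
next_char = character at position 6 + 2 = 8 -> 'd'

Best match: offset=1, length=2 (matching 'aa' starting at position 5)
LZ77 triple: (1, 2, 'd')


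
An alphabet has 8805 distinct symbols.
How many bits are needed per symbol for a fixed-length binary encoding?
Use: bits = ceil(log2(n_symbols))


log2(8805) = 13.1041
Bracket: 2^13 = 8192 < 8805 <= 2^14 = 16384
So ceil(log2(8805)) = 14

bits = ceil(log2(8805)) = ceil(13.1041) = 14 bits


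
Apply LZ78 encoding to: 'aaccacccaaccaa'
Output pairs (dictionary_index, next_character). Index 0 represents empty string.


LZ78 encoding steps:
Dictionary: {0: ''}
Step 1: w='' (idx 0), next='a' -> output (0, 'a'), add 'a' as idx 1
Step 2: w='a' (idx 1), next='c' -> output (1, 'c'), add 'ac' as idx 2
Step 3: w='' (idx 0), next='c' -> output (0, 'c'), add 'c' as idx 3
Step 4: w='ac' (idx 2), next='c' -> output (2, 'c'), add 'acc' as idx 4
Step 5: w='c' (idx 3), next='a' -> output (3, 'a'), add 'ca' as idx 5
Step 6: w='acc' (idx 4), next='a' -> output (4, 'a'), add 'acca' as idx 6
Step 7: w='a' (idx 1), end of input -> output (1, '')


Encoded: [(0, 'a'), (1, 'c'), (0, 'c'), (2, 'c'), (3, 'a'), (4, 'a'), (1, '')]


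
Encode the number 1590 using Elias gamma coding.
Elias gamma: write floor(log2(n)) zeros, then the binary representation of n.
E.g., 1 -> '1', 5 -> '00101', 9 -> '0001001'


num_bits = floor(log2(1590)) + 1 = 11
leading_zeros = num_bits - 1 = 10
binary(1590) = 11000110110

Elias gamma(1590) = '0000000000' + '11000110110' = 000000000011000110110 (21 bits)


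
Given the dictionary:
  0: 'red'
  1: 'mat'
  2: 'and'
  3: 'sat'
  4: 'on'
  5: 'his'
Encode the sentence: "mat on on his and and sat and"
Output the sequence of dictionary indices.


Look up each word in the dictionary:
  'mat' -> 1
  'on' -> 4
  'on' -> 4
  'his' -> 5
  'and' -> 2
  'and' -> 2
  'sat' -> 3
  'and' -> 2

Encoded: [1, 4, 4, 5, 2, 2, 3, 2]


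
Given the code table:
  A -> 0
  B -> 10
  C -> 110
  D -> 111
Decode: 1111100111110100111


Decoding:
111 -> D
110 -> C
0 -> A
111 -> D
110 -> C
10 -> B
0 -> A
111 -> D


Result: DCADCBAD


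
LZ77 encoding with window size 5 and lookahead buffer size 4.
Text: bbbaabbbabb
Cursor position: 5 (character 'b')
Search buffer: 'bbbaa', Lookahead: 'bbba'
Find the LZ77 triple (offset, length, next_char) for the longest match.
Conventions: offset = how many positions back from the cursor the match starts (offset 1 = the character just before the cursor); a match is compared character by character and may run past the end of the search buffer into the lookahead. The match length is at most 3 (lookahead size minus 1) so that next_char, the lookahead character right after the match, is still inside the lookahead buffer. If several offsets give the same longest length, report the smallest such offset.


Try each offset into the search buffer:
  offset=1 (pos 4, char 'a'): match length 0
  offset=2 (pos 3, char 'a'): match length 0
  offset=3 (pos 2, char 'b'): match length 1
  offset=4 (pos 1, char 'b'): match length 2
  offset=5 (pos 0, char 'b'): match length 3
Longest match has length 3 at offset 5.
next_char = character at position 5 + 3 = 8 -> 'a'

Best match: offset=5, length=3 (matching 'bbb' starting at position 0)
LZ77 triple: (5, 3, 'a')
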